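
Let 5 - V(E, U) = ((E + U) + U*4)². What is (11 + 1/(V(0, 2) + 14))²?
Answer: 792100/6561 ≈ 120.73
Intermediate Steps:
V(E, U) = 5 - (E + 5*U)² (V(E, U) = 5 - ((E + U) + U*4)² = 5 - ((E + U) + 4*U)² = 5 - (E + 5*U)²)
(11 + 1/(V(0, 2) + 14))² = (11 + 1/((5 - (0 + 5*2)²) + 14))² = (11 + 1/((5 - (0 + 10)²) + 14))² = (11 + 1/((5 - 1*10²) + 14))² = (11 + 1/((5 - 1*100) + 14))² = (11 + 1/((5 - 100) + 14))² = (11 + 1/(-95 + 14))² = (11 + 1/(-81))² = (11 - 1/81)² = (890/81)² = 792100/6561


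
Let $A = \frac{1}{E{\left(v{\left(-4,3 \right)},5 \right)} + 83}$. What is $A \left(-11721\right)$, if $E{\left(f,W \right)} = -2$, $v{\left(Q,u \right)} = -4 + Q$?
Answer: $- \frac{3907}{27} \approx -144.7$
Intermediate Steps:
$A = \frac{1}{81}$ ($A = \frac{1}{-2 + 83} = \frac{1}{81} \approx 0.012346$)
$A \left(-11721\right) = \frac{1}{81} \left(-11721\right) = - \frac{3907}{27}$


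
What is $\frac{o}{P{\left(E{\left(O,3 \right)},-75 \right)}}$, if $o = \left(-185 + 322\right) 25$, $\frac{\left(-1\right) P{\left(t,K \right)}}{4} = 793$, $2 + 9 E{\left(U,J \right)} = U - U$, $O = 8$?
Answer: $- \frac{3425}{3172} \approx -1.0798$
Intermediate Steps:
$E{\left(U,J \right)} = - \frac{2}{9}$ ($E{\left(U,J \right)} = - \frac{2}{9} + \frac{U - U}{9} = - \frac{2}{9} + \frac{1}{9} \cdot 0 = - \frac{2}{9} + 0 = - \frac{2}{9}$)
$P{\left(t,K \right)} = -3172$ ($P{\left(t,K \right)} = \left(-4\right) 793 = -3172$)
$o = 3425$ ($o = 137 \cdot 25 = 3425$)
$\frac{o}{P{\left(E{\left(O,3 \right)},-75 \right)}} = \frac{3425}{-3172} = 3425 \left(- \frac{1}{3172}\right) = - \frac{3425}{3172}$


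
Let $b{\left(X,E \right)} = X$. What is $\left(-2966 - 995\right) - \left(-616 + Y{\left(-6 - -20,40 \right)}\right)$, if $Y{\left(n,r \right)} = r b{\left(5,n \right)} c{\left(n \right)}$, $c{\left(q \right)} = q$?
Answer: $-6145$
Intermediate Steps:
$Y{\left(n,r \right)} = 5 n r$ ($Y{\left(n,r \right)} = r 5 n = 5 r n = 5 n r$)
$\left(-2966 - 995\right) - \left(-616 + Y{\left(-6 - -20,40 \right)}\right) = \left(-2966 - 995\right) + \left(616 - 5 \left(-6 - -20\right) 40\right) = -3961 + \left(616 - 5 \left(-6 + 20\right) 40\right) = -3961 + \left(616 - 5 \cdot 14 \cdot 40\right) = -3961 + \left(616 - 2800\right) = -3961 - 2184 = -6145$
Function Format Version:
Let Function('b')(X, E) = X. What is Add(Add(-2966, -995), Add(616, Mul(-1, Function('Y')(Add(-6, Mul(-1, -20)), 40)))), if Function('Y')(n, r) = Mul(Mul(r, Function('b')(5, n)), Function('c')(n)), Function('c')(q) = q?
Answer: -6145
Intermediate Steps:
Function('Y')(n, r) = Mul(5, n, r) (Function('Y')(n, r) = Mul(Mul(r, 5), n) = Mul(Mul(5, r), n) = Mul(5, n, r))
Add(Add(-2966, -995), Add(616, Mul(-1, Function('Y')(Add(-6, Mul(-1, -20)), 40)))) = Add(Add(-2966, -995), Add(616, Mul(-1, Mul(5, Add(-6, Mul(-1, -20)), 40)))) = Add(-3961, Add(616, Mul(-1, Mul(5, Add(-6, 20), 40)))) = Add(-3961, Add(616, Mul(-1, Mul(5, 14, 40)))) = Add(-3961, Add(616, Mul(-1, 2800))) = Add(-3961, Add(616, -2800)) = Add(-3961, -2184) = -6145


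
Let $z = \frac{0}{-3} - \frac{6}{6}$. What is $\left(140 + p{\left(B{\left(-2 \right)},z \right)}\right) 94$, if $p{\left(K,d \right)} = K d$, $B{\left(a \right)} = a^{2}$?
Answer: $12784$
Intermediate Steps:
$z = -1$ ($z = 0 \left(- \frac{1}{3}\right) - 1 = 0 - 1 = -1$)
$\left(140 + p{\left(B{\left(-2 \right)},z \right)}\right) 94 = \left(140 + \left(-2\right)^{2} \left(-1\right)\right) 94 = \left(140 + 4 \left(-1\right)\right) 94 = \left(140 - 4\right) 94 = 136 \cdot 94 = 12784$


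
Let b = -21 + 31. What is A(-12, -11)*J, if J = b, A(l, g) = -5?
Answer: -50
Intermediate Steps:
b = 10
J = 10
A(-12, -11)*J = -5*10 = -50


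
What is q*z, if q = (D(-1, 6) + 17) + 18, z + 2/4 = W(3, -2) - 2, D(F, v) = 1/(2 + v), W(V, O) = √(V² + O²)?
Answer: -1405/16 + 281*√13/8 ≈ 38.833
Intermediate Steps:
W(V, O) = √(O² + V²)
z = -5/2 + √13 (z = -½ + (√((-2)² + 3²) - 2) = -½ + (√(4 + 9) - 2) = -½ + (√13 - 2) = -½ + (-2 + √13) = -5/2 + √13 ≈ 1.1056)
q = 281/8 (q = (1/(2 + 6) + 17) + 18 = (1/8 + 17) + 18 = (⅛ + 17) + 18 = 137/8 + 18 = 281/8 ≈ 35.125)
q*z = 281*(-5/2 + √13)/8 = -1405/16 + 281*√13/8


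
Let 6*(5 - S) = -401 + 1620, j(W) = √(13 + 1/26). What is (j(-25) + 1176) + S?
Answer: 5867/6 + √8814/26 ≈ 981.44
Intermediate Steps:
j(W) = √8814/26 (j(W) = √(13 + 1/26) = √(339/26) = √8814/26)
S = -1189/6 (S = 5 - (-401 + 1620)/6 = 5 - ⅙*1219 = 5 - 1219/6 = -1189/6 ≈ -198.17)
(j(-25) + 1176) + S = (√8814/26 + 1176) - 1189/6 = (1176 + √8814/26) - 1189/6 = 5867/6 + √8814/26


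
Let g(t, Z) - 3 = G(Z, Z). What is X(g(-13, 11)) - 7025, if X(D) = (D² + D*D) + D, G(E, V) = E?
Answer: -6619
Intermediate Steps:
g(t, Z) = 3 + Z
X(D) = D + 2*D² (X(D) = (D² + D²) + D = 2*D² + D = D + 2*D²)
X(g(-13, 11)) - 7025 = (3 + 11)*(1 + 2*(3 + 11)) - 7025 = 14*(1 + 2*14) - 7025 = 14*(1 + 28) - 7025 = 14*29 - 7025 = 406 - 7025 = -6619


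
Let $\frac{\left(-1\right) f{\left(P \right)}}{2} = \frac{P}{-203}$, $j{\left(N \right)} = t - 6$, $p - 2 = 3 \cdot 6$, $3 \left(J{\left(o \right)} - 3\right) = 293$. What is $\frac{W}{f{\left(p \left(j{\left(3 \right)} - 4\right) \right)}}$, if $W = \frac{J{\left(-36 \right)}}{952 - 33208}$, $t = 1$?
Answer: $\frac{4379}{2488320} \approx 0.0017598$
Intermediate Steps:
$J{\left(o \right)} = \frac{302}{3}$ ($J{\left(o \right)} = 3 + \frac{1}{3} \cdot 293 = 3 + \frac{293}{3} = \frac{302}{3}$)
$p = 20$ ($p = 2 + 3 \cdot 6 = 2 + 18 = 20$)
$j{\left(N \right)} = -5$ ($j{\left(N \right)} = 1 - 6 = -5$)
$W = - \frac{151}{48384}$ ($W = \frac{302}{3 \left(952 - 33208\right)} = \frac{302}{3 \left(-32256\right)} = \frac{302}{3} \left(- \frac{1}{32256}\right) = - \frac{151}{48384} \approx -0.0031209$)
$f{\left(P \right)} = \frac{2 P}{203}$ ($f{\left(P \right)} = - 2 \frac{P}{-203} = - 2 P \left(- \frac{1}{203}\right) = - 2 \left(- \frac{P}{203}\right) = \frac{2 P}{203}$)
$\frac{W}{f{\left(p \left(j{\left(3 \right)} - 4\right) \right)}} = - \frac{151}{48384 \frac{2 \cdot 20 \left(-5 - 4\right)}{203}} = - \frac{151}{48384 \frac{2 \cdot 20 \left(-9\right)}{203}} = - \frac{151}{48384 \cdot \frac{2}{203} \left(-180\right)} = - \frac{151}{48384 \left(- \frac{360}{203}\right)} = \left(- \frac{151}{48384}\right) \left(- \frac{203}{360}\right) = \frac{4379}{2488320}$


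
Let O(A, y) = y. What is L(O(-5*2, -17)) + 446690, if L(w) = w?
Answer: 446673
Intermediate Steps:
L(O(-5*2, -17)) + 446690 = -17 + 446690 = 446673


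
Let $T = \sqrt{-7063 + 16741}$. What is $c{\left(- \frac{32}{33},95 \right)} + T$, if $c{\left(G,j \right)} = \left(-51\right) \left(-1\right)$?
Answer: $51 + \sqrt{9678} \approx 149.38$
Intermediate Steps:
$c{\left(G,j \right)} = 51$
$T = \sqrt{9678} \approx 98.377$
$c{\left(- \frac{32}{33},95 \right)} + T = 51 + \sqrt{9678}$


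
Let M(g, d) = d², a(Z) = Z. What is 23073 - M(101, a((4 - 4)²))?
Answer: 23073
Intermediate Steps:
23073 - M(101, a((4 - 4)²)) = 23073 - ((4 - 4)²)² = 23073 - (0²)² = 23073 - 1*0² = 23073 - 1*0 = 23073 + 0 = 23073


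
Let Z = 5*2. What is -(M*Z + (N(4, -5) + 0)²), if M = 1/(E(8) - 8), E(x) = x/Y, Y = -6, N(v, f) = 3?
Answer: -111/14 ≈ -7.9286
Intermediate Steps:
Z = 10
E(x) = -x/6 (E(x) = x/(-6) = x*(-⅙) = -x/6)
M = -3/28 (M = 1/(-⅙*8 - 8) = 1/(-4/3 - 8) = 1/(-28/3) = -3/28 ≈ -0.10714)
-(M*Z + (N(4, -5) + 0)²) = -(-3/28*10 + (3 + 0)²) = -(-15/14 + 3²) = -(-15/14 + 9) = -1*111/14 = -111/14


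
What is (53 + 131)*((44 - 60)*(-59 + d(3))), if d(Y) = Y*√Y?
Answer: 173696 - 8832*√3 ≈ 1.5840e+5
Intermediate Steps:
d(Y) = Y^(3/2)
(53 + 131)*((44 - 60)*(-59 + d(3))) = (53 + 131)*((44 - 60)*(-59 + 3^(3/2))) = 184*(-16*(-59 + 3*√3)) = 184*(944 - 48*√3) = 173696 - 8832*√3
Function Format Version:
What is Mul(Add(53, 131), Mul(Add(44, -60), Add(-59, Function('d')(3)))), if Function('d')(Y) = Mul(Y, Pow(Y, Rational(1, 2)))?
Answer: Add(173696, Mul(-8832, Pow(3, Rational(1, 2)))) ≈ 1.5840e+5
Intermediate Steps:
Function('d')(Y) = Pow(Y, Rational(3, 2))
Mul(Add(53, 131), Mul(Add(44, -60), Add(-59, Function('d')(3)))) = Mul(Add(53, 131), Mul(Add(44, -60), Add(-59, Pow(3, Rational(3, 2))))) = Mul(184, Mul(-16, Add(-59, Mul(3, Pow(3, Rational(1, 2)))))) = Mul(184, Add(944, Mul(-48, Pow(3, Rational(1, 2))))) = Add(173696, Mul(-8832, Pow(3, Rational(1, 2))))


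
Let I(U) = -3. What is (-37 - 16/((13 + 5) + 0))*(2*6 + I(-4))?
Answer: -341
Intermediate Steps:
(-37 - 16/((13 + 5) + 0))*(2*6 + I(-4)) = (-37 - 16/((13 + 5) + 0))*(2*6 - 3) = (-37 - 16/(18 + 0))*(12 - 3) = (-37 - 16/18)*9 = (-37 - 16*1/18)*9 = (-37 - 8/9)*9 = -341/9*9 = -341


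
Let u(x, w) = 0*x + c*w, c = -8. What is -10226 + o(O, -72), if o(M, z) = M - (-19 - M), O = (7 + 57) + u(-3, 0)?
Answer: -10079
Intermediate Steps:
u(x, w) = -8*w (u(x, w) = 0*x - 8*w = 0 - 8*w = -8*w)
O = 64 (O = (7 + 57) - 8*0 = 64 + 0 = 64)
o(M, z) = 19 + 2*M (o(M, z) = M + (19 + M) = 19 + 2*M)
-10226 + o(O, -72) = -10226 + (19 + 2*64) = -10226 + (19 + 128) = -10226 + 147 = -10079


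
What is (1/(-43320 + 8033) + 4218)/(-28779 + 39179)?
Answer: 29768113/73396960 ≈ 0.40558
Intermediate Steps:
(1/(-43320 + 8033) + 4218)/(-28779 + 39179) = (1/(-35287) + 4218)/10400 = (-1/35287 + 4218)*(1/10400) = (148840565/35287)*(1/10400) = 29768113/73396960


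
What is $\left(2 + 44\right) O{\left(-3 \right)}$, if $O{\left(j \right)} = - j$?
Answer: $138$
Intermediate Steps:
$\left(2 + 44\right) O{\left(-3 \right)} = \left(2 + 44\right) \left(\left(-1\right) \left(-3\right)\right) = 46 \cdot 3 = 138$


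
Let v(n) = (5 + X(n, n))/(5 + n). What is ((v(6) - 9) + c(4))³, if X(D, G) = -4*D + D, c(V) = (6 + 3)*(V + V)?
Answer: 314432000/1331 ≈ 2.3624e+5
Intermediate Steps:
c(V) = 18*V (c(V) = 9*(2*V) = 18*V)
X(D, G) = -3*D
v(n) = (5 - 3*n)/(5 + n)
((v(6) - 9) + c(4))³ = (((5 - 3*6)/(5 + 6) - 9) + 18*4)³ = (((5 - 18)/11 - 9) + 72)³ = (((1/11)*(-13) - 9) + 72)³ = ((-13/11 - 9) + 72)³ = (-112/11 + 72)³ = (680/11)³ = 314432000/1331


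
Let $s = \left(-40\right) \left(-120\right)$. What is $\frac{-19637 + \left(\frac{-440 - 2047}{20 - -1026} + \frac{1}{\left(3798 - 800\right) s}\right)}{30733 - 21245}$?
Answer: $- \frac{147809475412277}{71408388249600} \approx -2.0699$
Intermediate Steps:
$s = 4800$
$\frac{-19637 + \left(\frac{-440 - 2047}{20 - -1026} + \frac{1}{\left(3798 - 800\right) s}\right)}{30733 - 21245} = \frac{-19637 + \left(\frac{-440 - 2047}{20 - -1026} + \frac{1}{\left(3798 - 800\right) 4800}\right)}{30733 - 21245} = \frac{-19637 + \left(- \frac{2487}{20 + 1026} + \frac{1}{2998} \cdot \frac{1}{4800}\right)}{9488} = \left(-19637 + \left(- \frac{2487}{1046} + \frac{1}{2998} \cdot \frac{1}{4800}\right)\right) \frac{1}{9488} = \left(-19637 + \left(\left(-2487\right) \frac{1}{1046} + \frac{1}{14390400}\right)\right) \frac{1}{9488} = \left(-19637 + \left(- \frac{2487}{1046} + \frac{1}{14390400}\right)\right) \frac{1}{9488} = \left(-19637 - \frac{17894461877}{7526179200}\right) \frac{1}{9488} = \left(- \frac{147809475412277}{7526179200}\right) \frac{1}{9488} = - \frac{147809475412277}{71408388249600}$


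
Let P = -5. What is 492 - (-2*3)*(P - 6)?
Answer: 426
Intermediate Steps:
492 - (-2*3)*(P - 6) = 492 - (-2*3)*(-5 - 6) = 492 - (-6)*(-11) = 492 - 1*66 = 492 - 66 = 426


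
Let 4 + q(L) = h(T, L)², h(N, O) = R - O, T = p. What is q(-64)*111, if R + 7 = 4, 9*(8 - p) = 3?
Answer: 412587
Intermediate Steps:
p = 23/3 (p = 8 - ⅑*3 = 8 - ⅓ = 23/3 ≈ 7.6667)
R = -3 (R = -7 + 4 = -3)
T = 23/3 ≈ 7.6667
h(N, O) = -3 - O
q(L) = -4 + (-3 - L)²
q(-64)*111 = (-4 + (3 - 64)²)*111 = (-4 + (-61)²)*111 = (-4 + 3721)*111 = 3717*111 = 412587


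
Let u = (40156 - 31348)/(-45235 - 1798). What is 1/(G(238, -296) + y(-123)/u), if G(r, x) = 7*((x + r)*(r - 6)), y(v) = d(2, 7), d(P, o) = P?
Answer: -4404/414868601 ≈ -1.0615e-5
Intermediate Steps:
y(v) = 2
G(r, x) = 7*(-6 + r)*(r + x) (G(r, x) = 7*((r + x)*(-6 + r)) = 7*((-6 + r)*(r + x)) = 7*(-6 + r)*(r + x))
u = -8808/47033 (u = 8808/(-47033) = 8808*(-1/47033) = -8808/47033 ≈ -0.18727)
1/(G(238, -296) + y(-123)/u) = 1/((-42*238 - 42*(-296) + 7*238² + 7*238*(-296)) + 2/(-8808/47033)) = 1/((-9996 + 12432 + 7*56644 - 493136) + 2*(-47033/8808)) = 1/((-9996 + 12432 + 396508 - 493136) - 47033/4404) = 1/(-94192 - 47033/4404) = 1/(-414868601/4404) = -4404/414868601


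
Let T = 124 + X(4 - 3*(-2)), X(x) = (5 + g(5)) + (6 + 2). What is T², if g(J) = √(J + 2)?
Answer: (137 + √7)² ≈ 19501.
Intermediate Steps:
g(J) = √(2 + J)
X(x) = 13 + √7 (X(x) = (5 + √(2 + 5)) + (6 + 2) = (5 + √7) + 8 = 13 + √7)
T = 137 + √7 (T = 124 + (13 + √7) = 137 + √7 ≈ 139.65)
T² = (137 + √7)²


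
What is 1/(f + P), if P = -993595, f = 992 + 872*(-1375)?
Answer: -1/2191603 ≈ -4.5629e-7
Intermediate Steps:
f = -1198008 (f = 992 - 1199000 = -1198008)
1/(f + P) = 1/(-1198008 - 993595) = 1/(-2191603) = -1/2191603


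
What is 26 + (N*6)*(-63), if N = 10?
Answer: -3754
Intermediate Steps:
26 + (N*6)*(-63) = 26 + (10*6)*(-63) = 26 + 60*(-63) = 26 - 3780 = -3754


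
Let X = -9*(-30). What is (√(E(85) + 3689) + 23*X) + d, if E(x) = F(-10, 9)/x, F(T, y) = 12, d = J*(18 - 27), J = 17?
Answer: 6057 + √26654045/85 ≈ 6117.7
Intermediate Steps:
X = 270
d = -153 (d = 17*(18 - 27) = 17*(-9) = -153)
E(x) = 12/x
(√(E(85) + 3689) + 23*X) + d = (√(12/85 + 3689) + 23*270) - 153 = (√(12*(1/85) + 3689) + 6210) - 153 = (√(12/85 + 3689) + 6210) - 153 = (√(313577/85) + 6210) - 153 = (√26654045/85 + 6210) - 153 = (6210 + √26654045/85) - 153 = 6057 + √26654045/85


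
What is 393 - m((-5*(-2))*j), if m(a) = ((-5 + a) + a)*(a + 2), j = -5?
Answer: -4647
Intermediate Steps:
m(a) = (-5 + 2*a)*(2 + a)
393 - m((-5*(-2))*j) = 393 - (-10 - (-5*(-2))*(-5) + 2*(-5*(-2)*(-5))**2) = 393 - (-10 - 10*(-5) + 2*(10*(-5))**2) = 393 - (-10 - 1*(-50) + 2*(-50)**2) = 393 - (-10 + 50 + 2*2500) = 393 - (-10 + 50 + 5000) = 393 - 1*5040 = 393 - 5040 = -4647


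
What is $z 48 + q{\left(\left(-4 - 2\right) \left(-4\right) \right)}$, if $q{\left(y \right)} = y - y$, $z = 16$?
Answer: $768$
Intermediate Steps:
$q{\left(y \right)} = 0$
$z 48 + q{\left(\left(-4 - 2\right) \left(-4\right) \right)} = 16 \cdot 48 + 0 = 768 + 0 = 768$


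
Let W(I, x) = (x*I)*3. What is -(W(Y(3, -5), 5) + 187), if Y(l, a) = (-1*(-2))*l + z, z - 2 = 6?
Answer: -397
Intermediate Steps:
z = 8 (z = 2 + 6 = 8)
Y(l, a) = 8 + 2*l (Y(l, a) = (-1*(-2))*l + 8 = 2*l + 8 = 8 + 2*l)
W(I, x) = 3*I*x (W(I, x) = (I*x)*3 = 3*I*x)
-(W(Y(3, -5), 5) + 187) = -(3*(8 + 2*3)*5 + 187) = -(3*(8 + 6)*5 + 187) = -(3*14*5 + 187) = -(210 + 187) = -1*397 = -397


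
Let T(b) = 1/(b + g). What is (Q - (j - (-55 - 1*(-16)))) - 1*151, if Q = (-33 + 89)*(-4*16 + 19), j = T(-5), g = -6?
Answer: -29809/11 ≈ -2709.9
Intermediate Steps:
T(b) = 1/(-6 + b) (T(b) = 1/(b - 6) = 1/(-6 + b))
j = -1/11 (j = 1/(-6 - 5) = 1/(-11) = -1/11 ≈ -0.090909)
Q = -2520 (Q = 56*(-64 + 19) = 56*(-45) = -2520)
(Q - (j - (-55 - 1*(-16)))) - 1*151 = (-2520 - (-1/11 - (-55 - 1*(-16)))) - 1*151 = (-2520 - (-1/11 - (-55 + 16))) - 151 = (-2520 - (-1/11 - 1*(-39))) - 151 = (-2520 - (-1/11 + 39)) - 151 = (-2520 - 1*428/11) - 151 = (-2520 - 428/11) - 151 = -28148/11 - 151 = -29809/11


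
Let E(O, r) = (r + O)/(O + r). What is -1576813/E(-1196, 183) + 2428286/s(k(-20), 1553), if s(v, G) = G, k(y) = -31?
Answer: -2446362303/1553 ≈ -1.5753e+6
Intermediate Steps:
E(O, r) = 1 (E(O, r) = (O + r)/(O + r) = 1)
-1576813/E(-1196, 183) + 2428286/s(k(-20), 1553) = -1576813/1 + 2428286/1553 = -1576813*1 + 2428286*(1/1553) = -1576813 + 2428286/1553 = -2446362303/1553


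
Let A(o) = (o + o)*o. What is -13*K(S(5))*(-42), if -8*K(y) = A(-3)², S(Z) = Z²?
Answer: -22113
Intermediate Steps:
A(o) = 2*o² (A(o) = (2*o)*o = 2*o²)
K(y) = -81/2 (K(y) = -(2*(-3)²)²/8 = -(2*9)²/8 = -⅛*18² = -⅛*324 = -81/2)
-13*K(S(5))*(-42) = -13*(-81/2)*(-42) = (1053/2)*(-42) = -22113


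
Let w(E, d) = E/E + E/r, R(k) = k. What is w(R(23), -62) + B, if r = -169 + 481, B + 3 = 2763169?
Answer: 862108127/312 ≈ 2.7632e+6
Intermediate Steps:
B = 2763166 (B = -3 + 2763169 = 2763166)
r = 312
w(E, d) = 1 + E/312 (w(E, d) = E/E + E/312 = 1 + E*(1/312) = 1 + E/312)
w(R(23), -62) + B = (1 + (1/312)*23) + 2763166 = (1 + 23/312) + 2763166 = 335/312 + 2763166 = 862108127/312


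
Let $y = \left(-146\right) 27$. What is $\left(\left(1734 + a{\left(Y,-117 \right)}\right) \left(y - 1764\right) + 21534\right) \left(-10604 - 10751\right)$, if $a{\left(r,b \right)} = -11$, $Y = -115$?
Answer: $209490499920$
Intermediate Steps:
$y = -3942$
$\left(\left(1734 + a{\left(Y,-117 \right)}\right) \left(y - 1764\right) + 21534\right) \left(-10604 - 10751\right) = \left(\left(1734 - 11\right) \left(-3942 - 1764\right) + 21534\right) \left(-10604 - 10751\right) = \left(1723 \left(-5706\right) + 21534\right) \left(-21355\right) = \left(-9831438 + 21534\right) \left(-21355\right) = \left(-9809904\right) \left(-21355\right) = 209490499920$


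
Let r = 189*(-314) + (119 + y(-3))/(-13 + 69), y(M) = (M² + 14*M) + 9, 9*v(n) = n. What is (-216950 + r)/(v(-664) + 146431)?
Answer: -139252329/73764040 ≈ -1.8878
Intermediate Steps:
v(n) = n/9
y(M) = 9 + M² + 14*M
r = -3323281/56 (r = 189*(-314) + (119 + (9 + (-3)² + 14*(-3)))/(-13 + 69) = -59346 + (119 + (9 + 9 - 42))/56 = -59346 + (119 - 24)*(1/56) = -59346 + 95*(1/56) = -59346 + 95/56 = -3323281/56 ≈ -59344.)
(-216950 + r)/(v(-664) + 146431) = (-216950 - 3323281/56)/((⅑)*(-664) + 146431) = -15472481/(56*(-664/9 + 146431)) = -15472481/(56*1317215/9) = -15472481/56*9/1317215 = -139252329/73764040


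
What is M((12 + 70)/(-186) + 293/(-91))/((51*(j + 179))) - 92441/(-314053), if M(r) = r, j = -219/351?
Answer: 710725053669/2417876145979 ≈ 0.29395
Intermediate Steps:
j = -73/117 (j = -219*1/351 = -73/117 ≈ -0.62393)
M((12 + 70)/(-186) + 293/(-91))/((51*(j + 179))) - 92441/(-314053) = ((12 + 70)/(-186) + 293/(-91))/((51*(-73/117 + 179))) - 92441/(-314053) = (82*(-1/186) + 293*(-1/91))/((51*(20870/117))) - 92441*(-1/314053) = (-41/93 - 293/91)/(354790/39) + 92441/314053 = -30980/8463*39/354790 + 92441/314053 = -3098/7698943 + 92441/314053 = 710725053669/2417876145979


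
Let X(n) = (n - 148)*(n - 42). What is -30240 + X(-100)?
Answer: 4976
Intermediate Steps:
X(n) = (-148 + n)*(-42 + n)
-30240 + X(-100) = -30240 + (6216 + (-100)**2 - 190*(-100)) = -30240 + (6216 + 10000 + 19000) = -30240 + 35216 = 4976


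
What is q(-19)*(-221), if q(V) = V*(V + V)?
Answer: -159562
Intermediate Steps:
q(V) = 2*V**2 (q(V) = V*(2*V) = 2*V**2)
q(-19)*(-221) = (2*(-19)**2)*(-221) = (2*361)*(-221) = 722*(-221) = -159562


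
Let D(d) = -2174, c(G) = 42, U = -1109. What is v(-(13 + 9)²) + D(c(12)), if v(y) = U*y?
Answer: 534582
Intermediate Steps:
v(y) = -1109*y
v(-(13 + 9)²) + D(c(12)) = -(-1109)*(13 + 9)² - 2174 = -(-1109)*22² - 2174 = -(-1109)*484 - 2174 = -1109*(-484) - 2174 = 536756 - 2174 = 534582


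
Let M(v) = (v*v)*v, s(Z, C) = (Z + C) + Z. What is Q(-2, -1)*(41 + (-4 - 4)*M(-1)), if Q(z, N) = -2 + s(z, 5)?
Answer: -49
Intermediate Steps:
s(Z, C) = C + 2*Z (s(Z, C) = (C + Z) + Z = C + 2*Z)
M(v) = v³ (M(v) = v²*v = v³)
Q(z, N) = 3 + 2*z (Q(z, N) = -2 + (5 + 2*z) = 3 + 2*z)
Q(-2, -1)*(41 + (-4 - 4)*M(-1)) = (3 + 2*(-2))*(41 + (-4 - 4)*(-1)³) = (3 - 4)*(41 - 8*(-1)) = -(41 + 8) = -1*49 = -49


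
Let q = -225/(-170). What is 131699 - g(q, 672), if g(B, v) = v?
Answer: 131027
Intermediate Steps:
q = 45/34 (q = -225*(-1/170) = 45/34 ≈ 1.3235)
131699 - g(q, 672) = 131699 - 1*672 = 131699 - 672 = 131027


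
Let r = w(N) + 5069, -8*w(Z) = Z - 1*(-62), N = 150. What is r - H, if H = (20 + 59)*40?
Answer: 3765/2 ≈ 1882.5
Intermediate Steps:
w(Z) = -31/4 - Z/8 (w(Z) = -(Z - 1*(-62))/8 = -(Z + 62)/8 = -(62 + Z)/8 = -31/4 - Z/8)
r = 10085/2 (r = (-31/4 - 1/8*150) + 5069 = (-31/4 - 75/4) + 5069 = -53/2 + 5069 = 10085/2 ≈ 5042.5)
H = 3160 (H = 79*40 = 3160)
r - H = 10085/2 - 1*3160 = 10085/2 - 3160 = 3765/2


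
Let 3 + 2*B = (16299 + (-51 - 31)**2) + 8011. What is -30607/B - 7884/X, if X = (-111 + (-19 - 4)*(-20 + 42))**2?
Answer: -23548144850/11813160359 ≈ -1.9934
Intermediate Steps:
B = 31031/2 (B = -3/2 + ((16299 + (-51 - 31)**2) + 8011)/2 = -3/2 + ((16299 + (-82)**2) + 8011)/2 = -3/2 + ((16299 + 6724) + 8011)/2 = -3/2 + (23023 + 8011)/2 = -3/2 + (1/2)*31034 = -3/2 + 15517 = 31031/2 ≈ 15516.)
X = 380689 (X = (-111 - 23*22)**2 = (-111 - 506)**2 = (-617)**2 = 380689)
-30607/B - 7884/X = -30607/31031/2 - 7884/380689 = -30607*2/31031 - 7884*1/380689 = -61214/31031 - 7884/380689 = -23548144850/11813160359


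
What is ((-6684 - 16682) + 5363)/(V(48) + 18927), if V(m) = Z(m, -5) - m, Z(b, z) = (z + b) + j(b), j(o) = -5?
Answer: -18003/18917 ≈ -0.95168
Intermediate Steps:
Z(b, z) = -5 + b + z (Z(b, z) = (z + b) - 5 = (b + z) - 5 = -5 + b + z)
V(m) = -10 (V(m) = (-5 + m - 5) - m = (-10 + m) - m = -10)
((-6684 - 16682) + 5363)/(V(48) + 18927) = ((-6684 - 16682) + 5363)/(-10 + 18927) = (-23366 + 5363)/18917 = -18003*1/18917 = -18003/18917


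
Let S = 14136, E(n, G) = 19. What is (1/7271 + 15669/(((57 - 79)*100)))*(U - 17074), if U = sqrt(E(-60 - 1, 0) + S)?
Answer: 88417785833/727100 - 10357009*sqrt(14155)/1454200 ≈ 1.2076e+5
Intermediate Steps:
U = sqrt(14155) (U = sqrt(19 + 14136) = sqrt(14155) ≈ 118.97)
(1/7271 + 15669/(((57 - 79)*100)))*(U - 17074) = (1/7271 + 15669/(((57 - 79)*100)))*(sqrt(14155) - 17074) = (1/7271 + 15669/((-22*100)))*(-17074 + sqrt(14155)) = (1/7271 + 15669/(-2200))*(-17074 + sqrt(14155)) = (1/7271 + 15669*(-1/2200))*(-17074 + sqrt(14155)) = (1/7271 - 15669/2200)*(-17074 + sqrt(14155)) = -10357009*(-17074 + sqrt(14155))/1454200 = 88417785833/727100 - 10357009*sqrt(14155)/1454200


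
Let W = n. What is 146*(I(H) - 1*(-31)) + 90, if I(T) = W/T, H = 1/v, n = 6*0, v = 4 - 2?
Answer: 4616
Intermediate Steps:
v = 2
n = 0
W = 0
H = ½ (H = 1/2 = ½ ≈ 0.50000)
I(T) = 0 (I(T) = 0/T = 0)
146*(I(H) - 1*(-31)) + 90 = 146*(0 - 1*(-31)) + 90 = 146*(0 + 31) + 90 = 146*31 + 90 = 4526 + 90 = 4616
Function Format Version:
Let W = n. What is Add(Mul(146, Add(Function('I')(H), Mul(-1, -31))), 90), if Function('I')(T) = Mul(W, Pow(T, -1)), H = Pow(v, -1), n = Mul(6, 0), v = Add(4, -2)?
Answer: 4616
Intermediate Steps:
v = 2
n = 0
W = 0
H = Rational(1, 2) (H = Pow(2, -1) = Rational(1, 2) ≈ 0.50000)
Function('I')(T) = 0 (Function('I')(T) = Mul(0, Pow(T, -1)) = 0)
Add(Mul(146, Add(Function('I')(H), Mul(-1, -31))), 90) = Add(Mul(146, Add(0, Mul(-1, -31))), 90) = Add(Mul(146, Add(0, 31)), 90) = Add(Mul(146, 31), 90) = Add(4526, 90) = 4616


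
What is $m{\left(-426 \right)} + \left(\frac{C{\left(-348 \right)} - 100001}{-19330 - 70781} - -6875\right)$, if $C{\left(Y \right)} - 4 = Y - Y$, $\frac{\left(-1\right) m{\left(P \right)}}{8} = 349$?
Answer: $\frac{368023210}{90111} \approx 4084.1$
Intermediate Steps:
$m{\left(P \right)} = -2792$ ($m{\left(P \right)} = \left(-8\right) 349 = -2792$)
$C{\left(Y \right)} = 4$ ($C{\left(Y \right)} = 4 + \left(Y - Y\right) = 4 + 0 = 4$)
$m{\left(-426 \right)} + \left(\frac{C{\left(-348 \right)} - 100001}{-19330 - 70781} - -6875\right) = -2792 + \left(\frac{4 - 100001}{-19330 - 70781} - -6875\right) = -2792 + \left(- \frac{99997}{-90111} + 6875\right) = -2792 + \left(\left(-99997\right) \left(- \frac{1}{90111}\right) + 6875\right) = -2792 + \left(\frac{99997}{90111} + 6875\right) = -2792 + \frac{619613122}{90111} = \frac{368023210}{90111}$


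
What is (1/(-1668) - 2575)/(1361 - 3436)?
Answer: 4295101/3461100 ≈ 1.2410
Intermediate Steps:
(1/(-1668) - 2575)/(1361 - 3436) = (-1/1668 - 2575)/(-2075) = -4295101/1668*(-1/2075) = 4295101/3461100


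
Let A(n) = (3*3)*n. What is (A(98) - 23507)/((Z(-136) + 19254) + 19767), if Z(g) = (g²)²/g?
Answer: 4525/495287 ≈ 0.0091361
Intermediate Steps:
A(n) = 9*n
Z(g) = g³ (Z(g) = g⁴/g = g³)
(A(98) - 23507)/((Z(-136) + 19254) + 19767) = (9*98 - 23507)/(((-136)³ + 19254) + 19767) = (882 - 23507)/((-2515456 + 19254) + 19767) = -22625/(-2496202 + 19767) = -22625/(-2476435) = -22625*(-1/2476435) = 4525/495287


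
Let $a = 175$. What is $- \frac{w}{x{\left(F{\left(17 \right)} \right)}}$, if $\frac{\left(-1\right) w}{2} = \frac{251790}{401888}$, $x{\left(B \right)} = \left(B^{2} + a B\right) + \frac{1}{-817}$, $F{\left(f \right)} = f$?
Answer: $\frac{5413485}{14101440856} \approx 0.0003839$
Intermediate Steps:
$x{\left(B \right)} = - \frac{1}{817} + B^{2} + 175 B$ ($x{\left(B \right)} = \left(B^{2} + 175 B\right) + \frac{1}{-817} = \left(B^{2} + 175 B\right) - \frac{1}{817} = - \frac{1}{817} + B^{2} + 175 B$)
$w = - \frac{125895}{100472}$ ($w = - 2 \cdot \frac{251790}{401888} = - 2 \cdot 251790 \cdot \frac{1}{401888} = \left(-2\right) \frac{125895}{200944} = - \frac{125895}{100472} \approx -1.253$)
$- \frac{w}{x{\left(F{\left(17 \right)} \right)}} = - \frac{-125895}{100472 \left(- \frac{1}{817} + 17^{2} + 175 \cdot 17\right)} = - \frac{-125895}{100472 \left(- \frac{1}{817} + 289 + 2975\right)} = - \frac{-125895}{100472 \cdot \frac{2666687}{817}} = - \frac{\left(-125895\right) 817}{100472 \cdot 2666687} = \left(-1\right) \left(- \frac{5413485}{14101440856}\right) = \frac{5413485}{14101440856}$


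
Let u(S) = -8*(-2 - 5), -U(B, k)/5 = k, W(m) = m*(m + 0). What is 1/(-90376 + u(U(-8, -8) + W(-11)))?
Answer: -1/90320 ≈ -1.1072e-5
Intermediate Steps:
W(m) = m**2 (W(m) = m*m = m**2)
U(B, k) = -5*k
u(S) = 56 (u(S) = -8*(-7) = 56)
1/(-90376 + u(U(-8, -8) + W(-11))) = 1/(-90376 + 56) = 1/(-90320) = -1/90320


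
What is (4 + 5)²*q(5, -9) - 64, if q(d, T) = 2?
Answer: 98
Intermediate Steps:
(4 + 5)²*q(5, -9) - 64 = (4 + 5)²*2 - 64 = 9²*2 - 64 = 81*2 - 64 = 162 - 64 = 98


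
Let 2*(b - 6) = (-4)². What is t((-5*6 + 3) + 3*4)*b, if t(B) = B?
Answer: -210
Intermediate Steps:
b = 14 (b = 6 + (½)*(-4)² = 6 + (½)*16 = 6 + 8 = 14)
t((-5*6 + 3) + 3*4)*b = ((-5*6 + 3) + 3*4)*14 = ((-30 + 3) + 12)*14 = (-27 + 12)*14 = -15*14 = -210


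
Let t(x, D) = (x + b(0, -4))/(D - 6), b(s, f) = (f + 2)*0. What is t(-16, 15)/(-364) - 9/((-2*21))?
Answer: 359/1638 ≈ 0.21917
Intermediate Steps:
b(s, f) = 0 (b(s, f) = (2 + f)*0 = 0)
t(x, D) = x/(-6 + D) (t(x, D) = (x + 0)/(D - 6) = x/(-6 + D))
t(-16, 15)/(-364) - 9/((-2*21)) = -16/(-6 + 15)/(-364) - 9/((-2*21)) = -16/9*(-1/364) - 9/(-42) = -16*⅑*(-1/364) - 9*(-1/42) = -16/9*(-1/364) + 3/14 = 4/819 + 3/14 = 359/1638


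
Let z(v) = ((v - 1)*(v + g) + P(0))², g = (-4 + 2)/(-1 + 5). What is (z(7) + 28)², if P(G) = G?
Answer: 2399401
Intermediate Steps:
g = -½ (g = -2/4 = -2*¼ = -½ ≈ -0.50000)
z(v) = (-1 + v)²*(-½ + v)² (z(v) = ((v - 1)*(v - ½) + 0)² = ((-1 + v)*(-½ + v) + 0)² = ((-1 + v)*(-½ + v))² = (-1 + v)²*(-½ + v)²)
(z(7) + 28)² = ((1 - 3*7 + 2*7²)²/4 + 28)² = ((1 - 21 + 2*49)²/4 + 28)² = ((1 - 21 + 98)²/4 + 28)² = ((¼)*78² + 28)² = ((¼)*6084 + 28)² = (1521 + 28)² = 1549² = 2399401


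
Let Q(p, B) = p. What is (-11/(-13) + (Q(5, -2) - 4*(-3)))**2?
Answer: 53824/169 ≈ 318.49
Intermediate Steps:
(-11/(-13) + (Q(5, -2) - 4*(-3)))**2 = (-11/(-13) + (5 - 4*(-3)))**2 = (-11*(-1/13) + (5 + 12))**2 = (11/13 + 17)**2 = (232/13)**2 = 53824/169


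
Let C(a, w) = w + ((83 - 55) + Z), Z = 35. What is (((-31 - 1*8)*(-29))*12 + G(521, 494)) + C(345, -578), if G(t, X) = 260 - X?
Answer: 12823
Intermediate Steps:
C(a, w) = 63 + w (C(a, w) = w + ((83 - 55) + 35) = w + (28 + 35) = w + 63 = 63 + w)
(((-31 - 1*8)*(-29))*12 + G(521, 494)) + C(345, -578) = (((-31 - 1*8)*(-29))*12 + (260 - 1*494)) + (63 - 578) = (((-31 - 8)*(-29))*12 + (260 - 494)) - 515 = (-39*(-29)*12 - 234) - 515 = (1131*12 - 234) - 515 = (13572 - 234) - 515 = 13338 - 515 = 12823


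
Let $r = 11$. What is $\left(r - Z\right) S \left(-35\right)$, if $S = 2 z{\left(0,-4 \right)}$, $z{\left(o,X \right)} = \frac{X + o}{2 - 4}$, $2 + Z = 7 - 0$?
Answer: $-840$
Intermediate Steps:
$Z = 5$ ($Z = -2 + \left(7 - 0\right) = -2 + \left(7 + 0\right) = -2 + 7 = 5$)
$z{\left(o,X \right)} = - \frac{X}{2} - \frac{o}{2}$ ($z{\left(o,X \right)} = \frac{X + o}{-2} = \left(X + o\right) \left(- \frac{1}{2}\right) = - \frac{X}{2} - \frac{o}{2}$)
$S = 4$ ($S = 2 \left(\left(- \frac{1}{2}\right) \left(-4\right) - 0\right) = 2 \left(2 + 0\right) = 2 \cdot 2 = 4$)
$\left(r - Z\right) S \left(-35\right) = \left(11 - 5\right) 4 \left(-35\right) = 6 \cdot 4 \left(-35\right) = 24 \left(-35\right) = -840$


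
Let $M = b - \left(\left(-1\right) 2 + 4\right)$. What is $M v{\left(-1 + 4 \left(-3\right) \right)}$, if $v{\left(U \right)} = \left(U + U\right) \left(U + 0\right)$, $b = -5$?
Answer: $-2366$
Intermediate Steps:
$v{\left(U \right)} = 2 U^{2}$ ($v{\left(U \right)} = 2 U U = 2 U^{2}$)
$M = -7$ ($M = -5 - \left(\left(-1\right) 2 + 4\right) = -5 - \left(-2 + 4\right) = -5 - 2 = -7$)
$M v{\left(-1 + 4 \left(-3\right) \right)} = - 7 \cdot 2 \left(-1 + 4 \left(-3\right)\right)^{2} = - 7 \cdot 2 \left(-1 - 12\right)^{2} = - 7 \cdot 2 \left(-13\right)^{2} = - 7 \cdot 2 \cdot 169 = \left(-7\right) 338 = -2366$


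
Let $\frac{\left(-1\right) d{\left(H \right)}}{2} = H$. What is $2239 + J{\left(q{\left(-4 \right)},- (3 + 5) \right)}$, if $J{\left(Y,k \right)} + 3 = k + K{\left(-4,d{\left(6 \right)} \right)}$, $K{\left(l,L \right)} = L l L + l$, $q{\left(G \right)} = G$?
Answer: $1648$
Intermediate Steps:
$d{\left(H \right)} = - 2 H$
$K{\left(l,L \right)} = l + l L^{2}$ ($K{\left(l,L \right)} = l L^{2} + l = l + l L^{2}$)
$J{\left(Y,k \right)} = -583 + k$ ($J{\left(Y,k \right)} = -3 + \left(k - 4 \left(1 + \left(\left(-2\right) 6\right)^{2}\right)\right) = -3 + \left(k - 4 \left(1 + \left(-12\right)^{2}\right)\right) = -3 + \left(k - 4 \left(1 + 144\right)\right) = -3 + \left(k - 580\right) = -3 + \left(-580 + k\right) = -583 + k$)
$2239 + J{\left(q{\left(-4 \right)},- (3 + 5) \right)} = 2239 - 591 = 1648$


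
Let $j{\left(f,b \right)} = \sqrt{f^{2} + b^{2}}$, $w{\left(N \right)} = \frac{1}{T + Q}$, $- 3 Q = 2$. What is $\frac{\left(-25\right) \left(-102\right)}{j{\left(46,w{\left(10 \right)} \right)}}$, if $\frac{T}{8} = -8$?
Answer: $\frac{98940 \sqrt{79637785}}{15927557} \approx 55.435$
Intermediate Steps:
$Q = - \frac{2}{3}$ ($Q = \left(- \frac{1}{3}\right) 2 = - \frac{2}{3} \approx -0.66667$)
$T = -64$ ($T = 8 \left(-8\right) = -64$)
$w{\left(N \right)} = - \frac{3}{194}$ ($w{\left(N \right)} = \frac{1}{-64 - \frac{2}{3}} = \frac{1}{- \frac{194}{3}} = - \frac{3}{194}$)
$j{\left(f,b \right)} = \sqrt{b^{2} + f^{2}}$
$\frac{\left(-25\right) \left(-102\right)}{j{\left(46,w{\left(10 \right)} \right)}} = \frac{\left(-25\right) \left(-102\right)}{\sqrt{\left(- \frac{3}{194}\right)^{2} + 46^{2}}} = \frac{2550}{\sqrt{\frac{9}{37636} + 2116}} = \frac{2550}{\sqrt{\frac{79637785}{37636}}} = \frac{2550}{\frac{1}{194} \sqrt{79637785}} = 2550 \frac{194 \sqrt{79637785}}{79637785} = \frac{98940 \sqrt{79637785}}{15927557}$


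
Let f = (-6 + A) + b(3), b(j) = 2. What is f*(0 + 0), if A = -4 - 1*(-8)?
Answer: 0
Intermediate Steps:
A = 4 (A = -4 + 8 = 4)
f = 0 (f = (-6 + 4) + 2 = -2 + 2 = 0)
f*(0 + 0) = 0*(0 + 0) = 0*0 = 0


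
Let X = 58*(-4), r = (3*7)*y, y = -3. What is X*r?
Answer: 14616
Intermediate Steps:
r = -63 (r = (3*7)*(-3) = 21*(-3) = -63)
X = -232
X*r = -232*(-63) = 14616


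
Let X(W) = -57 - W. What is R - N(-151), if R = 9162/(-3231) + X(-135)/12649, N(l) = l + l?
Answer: 104502354/349307 ≈ 299.17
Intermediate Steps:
N(l) = 2*l
R = -988360/349307 (R = 9162/(-3231) + (-57 - 1*(-135))/12649 = 9162*(-1/3231) + (-57 + 135)*(1/12649) = -1018/359 + 78*(1/12649) = -1018/359 + 6/973 = -988360/349307 ≈ -2.8295)
R - N(-151) = -988360/349307 - 2*(-151) = -988360/349307 - 1*(-302) = -988360/349307 + 302 = 104502354/349307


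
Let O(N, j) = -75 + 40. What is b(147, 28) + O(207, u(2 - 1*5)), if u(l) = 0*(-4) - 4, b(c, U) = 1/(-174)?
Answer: -6091/174 ≈ -35.006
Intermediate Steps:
b(c, U) = -1/174
u(l) = -4 (u(l) = 0 - 4 = -4)
O(N, j) = -35
b(147, 28) + O(207, u(2 - 1*5)) = -1/174 - 35 = -6091/174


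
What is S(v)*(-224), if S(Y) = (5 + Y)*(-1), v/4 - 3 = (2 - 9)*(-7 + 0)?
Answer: 47712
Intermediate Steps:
v = 208 (v = 12 + 4*((2 - 9)*(-7 + 0)) = 12 + 4*(-7*(-7)) = 12 + 4*49 = 12 + 196 = 208)
S(Y) = -5 - Y
S(v)*(-224) = (-5 - 1*208)*(-224) = (-5 - 208)*(-224) = -213*(-224) = 47712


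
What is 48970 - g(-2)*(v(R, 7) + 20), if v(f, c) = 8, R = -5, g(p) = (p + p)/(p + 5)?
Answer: 147022/3 ≈ 49007.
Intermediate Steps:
g(p) = 2*p/(5 + p) (g(p) = (2*p)/(5 + p) = 2*p/(5 + p))
48970 - g(-2)*(v(R, 7) + 20) = 48970 - 2*(-2)/(5 - 2)*(8 + 20) = 48970 - 2*(-2)/3*28 = 48970 - 2*(-2)*(⅓)*28 = 48970 - (-4)*28/3 = 48970 - 1*(-112/3) = 48970 + 112/3 = 147022/3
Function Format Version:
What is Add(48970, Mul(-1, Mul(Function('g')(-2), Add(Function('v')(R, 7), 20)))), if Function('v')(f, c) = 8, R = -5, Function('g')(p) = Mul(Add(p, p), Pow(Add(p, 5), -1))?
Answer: Rational(147022, 3) ≈ 49007.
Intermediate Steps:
Function('g')(p) = Mul(2, p, Pow(Add(5, p), -1)) (Function('g')(p) = Mul(Mul(2, p), Pow(Add(5, p), -1)) = Mul(2, p, Pow(Add(5, p), -1)))
Add(48970, Mul(-1, Mul(Function('g')(-2), Add(Function('v')(R, 7), 20)))) = Add(48970, Mul(-1, Mul(Mul(2, -2, Pow(Add(5, -2), -1)), Add(8, 20)))) = Add(48970, Mul(-1, Mul(Mul(2, -2, Pow(3, -1)), 28))) = Add(48970, Mul(-1, Mul(Mul(2, -2, Rational(1, 3)), 28))) = Add(48970, Mul(-1, Mul(Rational(-4, 3), 28))) = Add(48970, Mul(-1, Rational(-112, 3))) = Add(48970, Rational(112, 3)) = Rational(147022, 3)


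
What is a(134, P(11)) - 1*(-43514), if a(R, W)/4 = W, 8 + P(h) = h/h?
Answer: 43486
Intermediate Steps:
P(h) = -7 (P(h) = -8 + h/h = -8 + 1 = -7)
a(R, W) = 4*W
a(134, P(11)) - 1*(-43514) = 4*(-7) - 1*(-43514) = -28 + 43514 = 43486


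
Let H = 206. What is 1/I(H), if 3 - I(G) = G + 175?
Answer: -1/378 ≈ -0.0026455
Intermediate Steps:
I(G) = -172 - G (I(G) = 3 - (G + 175) = 3 - (175 + G) = 3 + (-175 - G) = -172 - G)
1/I(H) = 1/(-172 - 1*206) = 1/(-172 - 206) = 1/(-378) = -1/378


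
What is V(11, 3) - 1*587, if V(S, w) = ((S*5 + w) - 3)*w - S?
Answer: -433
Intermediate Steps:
V(S, w) = -S + w*(-3 + w + 5*S) (V(S, w) = ((5*S + w) - 3)*w - S = ((w + 5*S) - 3)*w - S = (-3 + w + 5*S)*w - S = w*(-3 + w + 5*S) - S = -S + w*(-3 + w + 5*S))
V(11, 3) - 1*587 = (3**2 - 1*11 - 3*3 + 5*11*3) - 1*587 = (9 - 11 - 9 + 165) - 587 = 154 - 587 = -433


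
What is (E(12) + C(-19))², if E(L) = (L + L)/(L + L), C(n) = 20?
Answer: 441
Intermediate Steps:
E(L) = 1 (E(L) = (2*L)/((2*L)) = (2*L)*(1/(2*L)) = 1)
(E(12) + C(-19))² = (1 + 20)² = 21² = 441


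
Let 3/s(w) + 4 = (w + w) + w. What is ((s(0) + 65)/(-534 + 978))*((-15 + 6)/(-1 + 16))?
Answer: -257/2960 ≈ -0.086824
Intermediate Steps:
s(w) = 3/(-4 + 3*w) (s(w) = 3/(-4 + ((w + w) + w)) = 3/(-4 + (2*w + w)) = 3/(-4 + 3*w))
((s(0) + 65)/(-534 + 978))*((-15 + 6)/(-1 + 16)) = ((3/(-4 + 3*0) + 65)/(-534 + 978))*((-15 + 6)/(-1 + 16)) = ((3/(-4 + 0) + 65)/444)*(-9/15) = ((3/(-4) + 65)*(1/444))*(-9*1/15) = ((3*(-¼) + 65)*(1/444))*(-⅗) = ((-¾ + 65)*(1/444))*(-⅗) = ((257/4)*(1/444))*(-⅗) = (257/1776)*(-⅗) = -257/2960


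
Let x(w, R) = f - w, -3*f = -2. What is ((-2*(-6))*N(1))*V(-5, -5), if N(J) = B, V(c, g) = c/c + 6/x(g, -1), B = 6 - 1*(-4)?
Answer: 4200/17 ≈ 247.06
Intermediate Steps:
f = 2/3 (f = -1/3*(-2) = 2/3 ≈ 0.66667)
x(w, R) = 2/3 - w
B = 10 (B = 6 + 4 = 10)
V(c, g) = 1 + 6/(2/3 - g) (V(c, g) = c/c + 6/(2/3 - g) = 1 + 6/(2/3 - g))
N(J) = 10
((-2*(-6))*N(1))*V(-5, -5) = (-2*(-6)*10)*((-20 + 3*(-5))/(-2 + 3*(-5))) = (12*10)*((-20 - 15)/(-2 - 15)) = 120*(-35/(-17)) = 120*(-1/17*(-35)) = 120*(35/17) = 4200/17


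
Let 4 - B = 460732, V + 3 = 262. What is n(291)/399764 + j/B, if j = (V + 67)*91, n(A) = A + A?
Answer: -1448906891/23022808524 ≈ -0.062934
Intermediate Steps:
V = 259 (V = -3 + 262 = 259)
B = -460728 (B = 4 - 1*460732 = 4 - 460732 = -460728)
n(A) = 2*A
j = 29666 (j = (259 + 67)*91 = 326*91 = 29666)
n(291)/399764 + j/B = (2*291)/399764 + 29666/(-460728) = 582*(1/399764) + 29666*(-1/460728) = 291/199882 - 14833/230364 = -1448906891/23022808524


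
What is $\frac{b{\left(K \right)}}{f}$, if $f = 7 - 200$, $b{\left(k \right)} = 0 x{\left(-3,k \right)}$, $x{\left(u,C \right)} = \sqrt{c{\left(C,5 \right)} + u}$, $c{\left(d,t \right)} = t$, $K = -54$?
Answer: $0$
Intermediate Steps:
$x{\left(u,C \right)} = \sqrt{5 + u}$
$b{\left(k \right)} = 0$ ($b{\left(k \right)} = 0 \sqrt{5 - 3} = 0 \sqrt{2} = 0$)
$f = -193$ ($f = 7 - 200 = -193$)
$\frac{b{\left(K \right)}}{f} = \frac{0}{-193} = 0 \left(- \frac{1}{193}\right) = 0$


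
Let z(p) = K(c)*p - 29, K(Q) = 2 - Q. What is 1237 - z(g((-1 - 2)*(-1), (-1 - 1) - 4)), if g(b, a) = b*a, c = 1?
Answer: 1284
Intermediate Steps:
g(b, a) = a*b
z(p) = -29 + p (z(p) = (2 - 1*1)*p - 29 = (2 - 1)*p - 29 = 1*p - 29 = p - 29 = -29 + p)
1237 - z(g((-1 - 2)*(-1), (-1 - 1) - 4)) = 1237 - (-29 + ((-1 - 1) - 4)*((-1 - 2)*(-1))) = 1237 - (-29 + (-2 - 4)*(-3*(-1))) = 1237 - (-29 - 6*3) = 1237 - (-29 - 18) = 1237 - 1*(-47) = 1237 + 47 = 1284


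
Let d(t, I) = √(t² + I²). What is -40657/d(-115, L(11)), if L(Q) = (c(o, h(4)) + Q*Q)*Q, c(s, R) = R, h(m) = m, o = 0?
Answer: -40657*√76154/380770 ≈ -29.466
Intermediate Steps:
L(Q) = Q*(4 + Q²) (L(Q) = (4 + Q*Q)*Q = (4 + Q²)*Q = Q*(4 + Q²))
d(t, I) = √(I² + t²)
-40657/d(-115, L(11)) = -40657/√((11*(4 + 11²))² + (-115)²) = -40657/√((11*(4 + 121))² + 13225) = -40657/√((11*125)² + 13225) = -40657/√(1375² + 13225) = -40657/√(1890625 + 13225) = -40657*√76154/380770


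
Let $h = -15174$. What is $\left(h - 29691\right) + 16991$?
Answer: $-27874$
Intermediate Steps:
$\left(h - 29691\right) + 16991 = \left(-15174 - 29691\right) + 16991 = -44865 + 16991 = -27874$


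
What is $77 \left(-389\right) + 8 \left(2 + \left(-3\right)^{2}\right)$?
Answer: $-29865$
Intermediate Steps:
$77 \left(-389\right) + 8 \left(2 + \left(-3\right)^{2}\right) = -29953 + 8 \left(2 + 9\right) = -29953 + 8 \cdot 11 = -29953 + 88 = -29865$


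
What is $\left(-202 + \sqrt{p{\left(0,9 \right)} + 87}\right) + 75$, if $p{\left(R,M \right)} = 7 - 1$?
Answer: $-127 + \sqrt{93} \approx -117.36$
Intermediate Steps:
$p{\left(R,M \right)} = 6$
$\left(-202 + \sqrt{p{\left(0,9 \right)} + 87}\right) + 75 = \left(-202 + \sqrt{6 + 87}\right) + 75 = \left(-202 + \sqrt{93}\right) + 75 = -127 + \sqrt{93}$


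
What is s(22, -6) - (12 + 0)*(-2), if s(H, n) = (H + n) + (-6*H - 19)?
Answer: -111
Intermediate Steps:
s(H, n) = -19 + n - 5*H (s(H, n) = (H + n) + (-19 - 6*H) = -19 + n - 5*H)
s(22, -6) - (12 + 0)*(-2) = (-19 - 6 - 5*22) - (12 + 0)*(-2) = (-19 - 6 - 110) - 12*(-2) = -135 - 1*(-24) = -135 + 24 = -111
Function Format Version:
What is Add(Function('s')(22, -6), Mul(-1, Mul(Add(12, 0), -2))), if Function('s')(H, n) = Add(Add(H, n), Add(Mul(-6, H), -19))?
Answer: -111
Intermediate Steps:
Function('s')(H, n) = Add(-19, n, Mul(-5, H)) (Function('s')(H, n) = Add(Add(H, n), Add(-19, Mul(-6, H))) = Add(-19, n, Mul(-5, H)))
Add(Function('s')(22, -6), Mul(-1, Mul(Add(12, 0), -2))) = Add(Add(-19, -6, Mul(-5, 22)), Mul(-1, Mul(Add(12, 0), -2))) = Add(Add(-19, -6, -110), Mul(-1, Mul(12, -2))) = Add(-135, Mul(-1, -24)) = Add(-135, 24) = -111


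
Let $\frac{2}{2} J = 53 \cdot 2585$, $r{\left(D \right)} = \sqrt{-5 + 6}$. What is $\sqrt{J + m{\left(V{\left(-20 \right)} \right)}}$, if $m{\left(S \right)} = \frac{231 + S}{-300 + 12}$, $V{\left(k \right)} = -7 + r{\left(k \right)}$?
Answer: $\frac{\sqrt{8768270}}{8} \approx 370.14$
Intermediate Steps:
$r{\left(D \right)} = 1$ ($r{\left(D \right)} = \sqrt{1} = 1$)
$V{\left(k \right)} = -6$ ($V{\left(k \right)} = -7 + 1 = -6$)
$J = 137005$ ($J = 53 \cdot 2585 = 137005$)
$m{\left(S \right)} = - \frac{77}{96} - \frac{S}{288}$ ($m{\left(S \right)} = \frac{231 + S}{-288} = \left(231 + S\right) \left(- \frac{1}{288}\right) = - \frac{77}{96} - \frac{S}{288}$)
$\sqrt{J + m{\left(V{\left(-20 \right)} \right)}} = \sqrt{137005 - \frac{25}{32}} = \sqrt{\frac{4384135}{32}} = \frac{\sqrt{8768270}}{8}$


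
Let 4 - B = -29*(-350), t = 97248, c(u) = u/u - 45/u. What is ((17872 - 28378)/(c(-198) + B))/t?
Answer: 19261/1808691240 ≈ 1.0649e-5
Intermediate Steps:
c(u) = 1 - 45/u
B = -10146 (B = 4 - (-29)*(-350) = 4 - 1*10150 = 4 - 10150 = -10146)
((17872 - 28378)/(c(-198) + B))/t = ((17872 - 28378)/((-45 - 198)/(-198) - 10146))/97248 = -10506/(-1/198*(-243) - 10146)*(1/97248) = -10506/(27/22 - 10146)*(1/97248) = -10506/(-223185/22)*(1/97248) = -10506*(-22/223185)*(1/97248) = (77044/74395)*(1/97248) = 19261/1808691240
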